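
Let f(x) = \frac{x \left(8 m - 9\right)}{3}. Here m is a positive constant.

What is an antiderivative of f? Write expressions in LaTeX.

A candidate is checked by its d/dx: the result must match f(x).
Check: d/dx[\frac{4 m x^{2}}{3} - \frac{3 x^{2}}{2}] = \frac{8 m x}{3} - 3 x, which equals f(x).

An antiderivative is F(x) = \frac{4 m x^{2}}{3} - \frac{3 x^{2}}{2}.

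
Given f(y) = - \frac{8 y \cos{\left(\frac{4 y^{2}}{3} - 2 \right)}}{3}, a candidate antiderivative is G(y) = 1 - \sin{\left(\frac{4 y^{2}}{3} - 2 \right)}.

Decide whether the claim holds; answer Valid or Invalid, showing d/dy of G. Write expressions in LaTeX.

Valid: G'(y) = f(y).

d/dy[G] = - \frac{8 y \cos{\left(\frac{4 y^{2}}{3} - 2 \right)}}{3}
This equals f(y) exactly, so the claim holds.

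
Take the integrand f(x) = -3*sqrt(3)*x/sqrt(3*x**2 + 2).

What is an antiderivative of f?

f matches the chain-rule pattern g'(h)*h' with inner function h(x) = x**2 + 2/3; substituting u = h(x) collapses the integral.
Check: d/dx[-sqrt(3)*sqrt(3*x**2 + 2)] = -3*sqrt(3)*x/sqrt(3*x**2 + 2) = f(x).

An antiderivative is F(x) = -sqrt(3)*sqrt(3*x**2 + 2).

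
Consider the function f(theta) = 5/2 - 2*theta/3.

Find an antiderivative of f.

Recover f(theta) by differentiating a candidate F(theta); any mismatch rules it out.
Check: d/dtheta[(-2*theta**2 + 15*theta - 30)/6] = 5/2 - 2*theta/3 = f(theta).

An antiderivative is F(theta) = (-2*theta**2 + 15*theta - 30)/6.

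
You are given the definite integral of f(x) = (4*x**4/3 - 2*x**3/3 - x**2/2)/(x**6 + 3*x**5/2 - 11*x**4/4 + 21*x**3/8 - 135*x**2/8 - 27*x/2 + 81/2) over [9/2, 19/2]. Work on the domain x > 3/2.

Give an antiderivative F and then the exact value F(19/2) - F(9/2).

Antiderivative: F(x) = 63*log(x - 3/2)/625 + 7*log(x + 3/2)/75 - 4*log(x + 3)/13 + 1384*log(x**2 + 4)/24375 + 4376*atan(x/2)/24375 - 2/(50*x - 75); value = -4*log(25/2)/13 - 4376*atan(9/4)/24375 - 1384*log(97/4)/24375 - 7*log(6)/75 - 63*log(3)/625 + 1/120 + 63*log(8)/625 + 7*log(11)/75 + 4376*atan(19/4)/24375 + 1384*log(377/4)/24375 + 4*log(15/2)/13

Factor the denominator (3*(x + 3)*(2*x - 3)**2*(2*x + 3)*(x**2 + 4)) and decompose: f = 16*(173*x + 547)/(24375*(x**2 + 4)) + 14/(75*(2*x + 3)) + 126/(625*(2*x - 3)) + 4/(25*(2*x - 3)**2) - 4/(13*(x + 3)); each piece integrates to a log, atan, or power term.
F(x) = 63*log(x - 3/2)/625 + 7*log(x + 3/2)/75 - 4*log(x + 3)/13 + 1384*log(x**2 + 4)/24375 + 4376*atan(x/2)/24375 - 2/(50*x - 75) is an antiderivative of f.
Check: d/dx[63*log(x - 3/2)/625 + 7*log(x + 3/2)/75 - 4*log(x + 3)/13 + 1384*log(x**2 + 4)/24375 + 4376*atan(x/2)/24375 - 2/(50*x - 75)] = (32*x**4 - 16*x**3 - 12*x**2)/(24*x**6 + 36*x**5 - 66*x**4 + 63*x**3 - 405*x**2 - 324*x + 972), which equals f(x).
F(19/2) = -4*log(25/2)/13 - 1/200 + 63*log(8)/625 + 7*log(11)/75 + 4376*atan(19/4)/24375 + 1384*log(377/4)/24375; F(9/2) = -4*log(15/2)/13 - 1/75 + 63*log(3)/625 + 7*log(6)/75 + 1384*log(97/4)/24375 + 4376*atan(9/4)/24375.
Integral = F(19/2) - F(9/2) = -4*log(25/2)/13 - 4376*atan(9/4)/24375 - 1384*log(97/4)/24375 - 7*log(6)/75 - 63*log(3)/625 + 1/120 + 63*log(8)/625 + 7*log(11)/75 + 4376*atan(19/4)/24375 + 1384*log(377/4)/24375 + 4*log(15/2)/13.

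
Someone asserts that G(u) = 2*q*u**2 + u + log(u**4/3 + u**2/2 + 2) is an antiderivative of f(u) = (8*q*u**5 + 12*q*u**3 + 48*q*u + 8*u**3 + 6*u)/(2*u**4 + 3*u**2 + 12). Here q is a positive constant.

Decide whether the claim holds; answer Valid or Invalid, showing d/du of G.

Invalid: d/du[G] - f = 1, which is not 0.

d/du[G] = (8*q*u**5 + 12*q*u**3 + 48*q*u + 2*u**4 + 8*u**3 + 3*u**2 + 6*u + 12)/(2*u**4 + 3*u**2 + 12)
d/du[G] - f(u) = 1 != 0.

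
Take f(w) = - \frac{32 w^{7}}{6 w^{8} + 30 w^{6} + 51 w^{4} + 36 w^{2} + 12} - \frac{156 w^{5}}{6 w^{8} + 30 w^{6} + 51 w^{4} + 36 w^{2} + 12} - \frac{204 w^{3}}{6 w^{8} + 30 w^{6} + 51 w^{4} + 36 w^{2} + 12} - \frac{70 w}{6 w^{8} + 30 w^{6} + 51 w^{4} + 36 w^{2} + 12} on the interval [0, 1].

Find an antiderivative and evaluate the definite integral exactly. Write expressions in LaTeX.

Antiderivative: F(w) = \frac{- 4 w^{2} \log{\left(2 w^{4} + 2 w^{2} + 1 \right)} - 8 \log{\left(2 w^{4} + 2 w^{2} + 1 \right)} + 3}{3 w^{2} + 6}; value = - \frac{4 \log{\left(5 \right)}}{3} - \frac{1}{6}

Integrate term by term and add the pieces.
F(w) = \frac{- 4 w^{2} \log{\left(2 w^{4} + 2 w^{2} + 1 \right)} - 8 \log{\left(2 w^{4} + 2 w^{2} + 1 \right)} + 3}{3 w^{2} + 6} is an antiderivative of f.
Check: d/dw[\frac{- 4 w^{2} \log{\left(2 w^{4} + 2 w^{2} + 1 \right)} - 8 \log{\left(2 w^{4} + 2 w^{2} + 1 \right)} + 3}{3 w^{2} + 6}] = \frac{- 32 w^{7} - 156 w^{5} - 204 w^{3} - 70 w}{6 w^{8} + 30 w^{6} + 51 w^{4} + 36 w^{2} + 12}, which equals f(w).
F(1) = \frac{1}{3} - \frac{4 \log{\left(5 \right)}}{3}; F(0) = \frac{1}{2}.
Integral = F(1) - F(0) = - \frac{4 \log{\left(5 \right)}}{3} - \frac{1}{6}.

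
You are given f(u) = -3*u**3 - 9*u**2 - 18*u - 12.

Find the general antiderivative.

f matches the chain-rule pattern g'(h)*h' with inner function h(u) = -u**2 - 2*u - 4; substituting w = h(u) collapses the integral.
Check: d/du[-3*(-u**2 - 2*u - 4)**2/4] = -3*u**3 - 9*u**2 - 18*u - 12 = f(u).

F(u) = -3*(-u**2 - 2*u - 4)**2/4 + C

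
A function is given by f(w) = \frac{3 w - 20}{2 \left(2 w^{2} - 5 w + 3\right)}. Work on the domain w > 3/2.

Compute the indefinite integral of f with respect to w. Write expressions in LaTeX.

F(w) = - \frac{31 \log{\left(w - \frac{3}{2} \right)}}{4} + \frac{17 \log{\left(w - 1 \right)}}{2} + C

The denominator factors as 2 \left(w - 1\right) \left(2 w - 3\right); partial fractions split f into directly integrable pieces: - \frac{31}{2 \left(2 w - 3\right)} + \frac{17}{2 \left(w - 1\right)}.
Check: d/dw[- \frac{31 \log{\left(w - \frac{3}{2} \right)}}{4} + \frac{17 \log{\left(w - 1 \right)}}{2}] = \frac{3 w - 20}{4 w^{2} - 10 w + 6}, which equals f(w).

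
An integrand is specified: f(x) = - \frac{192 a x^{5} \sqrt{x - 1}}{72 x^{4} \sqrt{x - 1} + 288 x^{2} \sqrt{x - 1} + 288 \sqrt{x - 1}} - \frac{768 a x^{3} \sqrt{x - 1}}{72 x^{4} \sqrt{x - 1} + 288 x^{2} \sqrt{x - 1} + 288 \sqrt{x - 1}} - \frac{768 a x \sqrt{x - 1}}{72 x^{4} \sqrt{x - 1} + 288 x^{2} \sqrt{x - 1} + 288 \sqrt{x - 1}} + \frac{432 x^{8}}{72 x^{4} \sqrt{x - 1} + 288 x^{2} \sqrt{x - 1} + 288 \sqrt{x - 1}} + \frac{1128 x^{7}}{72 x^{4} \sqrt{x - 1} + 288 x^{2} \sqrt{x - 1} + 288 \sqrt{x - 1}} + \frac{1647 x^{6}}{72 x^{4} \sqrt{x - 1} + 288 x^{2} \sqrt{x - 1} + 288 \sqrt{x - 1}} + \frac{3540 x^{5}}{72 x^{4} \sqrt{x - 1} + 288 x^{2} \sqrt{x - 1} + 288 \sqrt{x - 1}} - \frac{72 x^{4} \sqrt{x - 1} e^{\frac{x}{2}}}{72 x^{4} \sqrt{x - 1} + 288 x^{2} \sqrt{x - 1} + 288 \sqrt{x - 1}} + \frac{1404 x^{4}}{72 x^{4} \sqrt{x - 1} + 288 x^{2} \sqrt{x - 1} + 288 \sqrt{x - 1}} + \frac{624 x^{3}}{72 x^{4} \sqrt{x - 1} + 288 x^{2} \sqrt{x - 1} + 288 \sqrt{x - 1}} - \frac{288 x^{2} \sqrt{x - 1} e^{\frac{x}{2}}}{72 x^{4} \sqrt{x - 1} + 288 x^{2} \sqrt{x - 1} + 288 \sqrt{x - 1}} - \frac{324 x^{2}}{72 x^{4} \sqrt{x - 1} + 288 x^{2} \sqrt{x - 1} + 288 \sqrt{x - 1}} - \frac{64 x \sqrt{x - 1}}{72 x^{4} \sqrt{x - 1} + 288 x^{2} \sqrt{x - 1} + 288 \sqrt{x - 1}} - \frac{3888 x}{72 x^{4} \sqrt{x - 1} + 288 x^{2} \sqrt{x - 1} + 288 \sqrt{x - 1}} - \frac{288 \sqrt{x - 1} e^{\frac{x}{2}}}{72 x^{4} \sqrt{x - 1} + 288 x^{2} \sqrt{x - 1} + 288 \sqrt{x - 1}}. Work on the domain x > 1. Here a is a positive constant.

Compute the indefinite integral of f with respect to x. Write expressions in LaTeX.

The integrand splits into summands that can be handled one at a time.
Check: d/dx[\frac{- 48 a x^{2} \left(x^{2} + 2\right) + 3 x^{2} \sqrt{x - 1} \left(4 x + 9\right)^{2} \left(x^{2} + 2\right) - 72 \left(x^{2} + 2\right) e^{\frac{x}{2}} + 16}{36 \left(x^{2} + 2\right)}] = \frac{- 192 a x^{5} \sqrt{x - 1} - 768 a x^{3} \sqrt{x - 1} - 768 a x \sqrt{x - 1} + 432 x^{8} + 1128 x^{7} + 1647 x^{6} + 3540 x^{5} - 72 x^{4} \sqrt{x - 1} e^{\frac{x}{2}} + 1404 x^{4} + 624 x^{3} - 288 x^{2} \sqrt{x - 1} e^{\frac{x}{2}} - 324 x^{2} - 64 x \sqrt{x - 1} - 3888 x - 288 \sqrt{x - 1} e^{\frac{x}{2}}}{72 x^{4} \sqrt{x - 1} + 288 x^{2} \sqrt{x - 1} + 288 \sqrt{x - 1}}, which equals f(x).

F(x) = \frac{- 48 a x^{2} \left(x^{2} + 2\right) + 3 x^{2} \sqrt{x - 1} \left(4 x + 9\right)^{2} \left(x^{2} + 2\right) - 72 \left(x^{2} + 2\right) e^{\frac{x}{2}} + 16}{36 \left(x^{2} + 2\right)} + C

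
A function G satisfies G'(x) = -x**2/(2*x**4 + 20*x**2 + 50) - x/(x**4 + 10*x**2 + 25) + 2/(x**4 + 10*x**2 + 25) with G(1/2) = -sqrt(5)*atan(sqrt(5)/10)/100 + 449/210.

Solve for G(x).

The integrand splits into summands that can be handled one at a time.
A general antiderivative is -(-9*x - 10)/(20*x**2 + 100) - sqrt(5)*atan(sqrt(5)*x/5)/100 + C.
The condition gives C = -sqrt(5)*atan(sqrt(5)/10)/100 + 449/210 - (-sqrt(5)*atan(sqrt(5)/10)/100 + 29/210) = 2.
So G(x) = (-sqrt(5)*x**2*atan(sqrt(5)*x/5) + 200*x**2 + 45*x - 5*sqrt(5)*atan(sqrt(5)*x/5) + 1050)/(100*x**2 + 500).
Check: d/dx[(-sqrt(5)*x**2*atan(sqrt(5)*x/5) + 200*x**2 + 45*x - 5*sqrt(5)*atan(sqrt(5)*x/5) + 1050)/(100*x**2 + 500)] = (-x**2 - 2*x + 4)/(2*x**4 + 20*x**2 + 50), which equals G'(x).

G(x) = (-sqrt(5)*x**2*atan(sqrt(5)*x/5) + 200*x**2 + 45*x - 5*sqrt(5)*atan(sqrt(5)*x/5) + 1050)/(100*x**2 + 500)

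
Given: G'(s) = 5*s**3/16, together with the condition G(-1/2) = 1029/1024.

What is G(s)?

Whatever form G(s) takes, its d/ds must return the stated G'(s).
A general antiderivative is 5*s**4/64 + C.
The condition gives C = 1029/1024 - (5/1024) = 1.
So G(s) = 5*s**4/64 + 1.
Check: d/ds[5*s**4/64 + 1] = 5*s**3/16 = G'(s).

G(s) = 5*s**4/64 + 1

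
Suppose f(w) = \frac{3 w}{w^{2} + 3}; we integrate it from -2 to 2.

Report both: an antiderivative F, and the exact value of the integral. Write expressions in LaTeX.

The substitution u = w^{2} + 3 works: f is exactly (dF/du)*(du/dw) for that inner function.
F(w) = \frac{3 \log{\left(w^{2} + 3 \right)}}{2} is an antiderivative of f.
Check: d/dw[\frac{3 \log{\left(w^{2} + 3 \right)}}{2}] = \frac{3 w}{w^{2} + 3} = f(w).
F(2) = \frac{3 \log{\left(7 \right)}}{2}; F(-2) = \frac{3 \log{\left(7 \right)}}{2}.
Integral = F(2) - F(-2) = 0.

Antiderivative: F(w) = \frac{3 \log{\left(w^{2} + 3 \right)}}{2}; value = 0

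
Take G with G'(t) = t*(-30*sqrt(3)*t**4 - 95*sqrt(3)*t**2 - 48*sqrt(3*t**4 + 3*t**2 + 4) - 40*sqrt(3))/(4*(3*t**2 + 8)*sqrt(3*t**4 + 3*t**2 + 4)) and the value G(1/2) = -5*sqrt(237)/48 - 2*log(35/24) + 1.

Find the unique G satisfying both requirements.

Whatever form G(t) takes, its d/dt must return the stated G'(t).
A general antiderivative is -5*sqrt(t**4 + t**2 + 4/3)/4 - 2*log(t**2/2 + 4/3) + C.
The condition gives C = -5*sqrt(237)/48 - 2*log(35/24) + 1 - (-5*sqrt(237)/48 - 2*log(35/24)) = 1.
So G(t) = -5*sqrt(t**4 + t**2 + 4/3)/4 - 2*log(t**2/2 + 4/3) + 1.
Check: d/dt[-5*sqrt(t**4 + t**2 + 4/3)/4 - 2*log(t**2/2 + 4/3) + 1] = (-30*sqrt(3)*t**5 - 95*sqrt(3)*t**3 - 48*t*sqrt(3*t**4 + 3*t**2 + 4) - 40*sqrt(3)*t)/(12*t**2*sqrt(3*t**4 + 3*t**2 + 4) + 32*sqrt(3*t**4 + 3*t**2 + 4)), which equals G'(t).

G(t) = -5*sqrt(t**4 + t**2 + 4/3)/4 - 2*log(t**2/2 + 4/3) + 1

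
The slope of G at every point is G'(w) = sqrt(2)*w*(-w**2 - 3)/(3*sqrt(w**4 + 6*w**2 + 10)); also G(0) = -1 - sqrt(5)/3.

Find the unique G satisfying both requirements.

G'(w) matches the chain-rule pattern g'(h)*h' with inner function h(w) = w**4/2 + 3*w**2 + 5; substituting u = h(w) collapses the integral.
A general antiderivative is -sqrt(w**4/2 + 3*w**2 + 5)/3 + C.
The condition gives C = -1 - sqrt(5)/3 - (-sqrt(5)/3) = -1.
So G(w) = sqrt(2)*(-sqrt(w**4 + 6*w**2 + 10) - 3*sqrt(2))/6.
Check: d/dw[sqrt(2)*(-sqrt(w**4 + 6*w**2 + 10) - 3*sqrt(2))/6] = (-sqrt(2)*w**3 - 3*sqrt(2)*w)/(3*sqrt(w**4 + 6*w**2 + 10)), which equals G'(w).

G(w) = sqrt(2)*(-sqrt(w**4 + 6*w**2 + 10) - 3*sqrt(2))/6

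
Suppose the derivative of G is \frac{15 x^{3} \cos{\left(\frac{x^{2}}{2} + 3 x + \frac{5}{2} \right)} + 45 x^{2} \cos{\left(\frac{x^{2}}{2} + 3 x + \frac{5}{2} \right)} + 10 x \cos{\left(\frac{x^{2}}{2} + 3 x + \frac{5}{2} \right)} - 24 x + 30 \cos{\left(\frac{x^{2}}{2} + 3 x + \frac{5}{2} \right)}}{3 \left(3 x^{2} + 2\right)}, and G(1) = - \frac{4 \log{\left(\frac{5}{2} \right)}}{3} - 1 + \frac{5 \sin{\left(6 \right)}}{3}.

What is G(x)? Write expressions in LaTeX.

Any candidate G(x) must reproduce the stated G'(x) exactly.
A general antiderivative is - \frac{4 \log{\left(\frac{3 x^{2}}{2} + 1 \right)}}{3} + \frac{5 \sin{\left(\frac{x^{2}}{2} + 3 x + \frac{5}{2} \right)}}{3} + C.
The condition gives C = - \frac{4 \log{\left(\frac{5}{2} \right)}}{3} - 1 + \frac{5 \sin{\left(6 \right)}}{3} - (- \frac{4 \log{\left(\frac{5}{2} \right)}}{3} + \frac{5 \sin{\left(6 \right)}}{3}) = -1.
So G(x) = - \frac{4 \log{\left(\frac{3 x^{2}}{2} + 1 \right)} - 5 \sin{\left(\frac{x^{2}}{2} + 3 x + \frac{5}{2} \right)} + 3}{3}.
Check: d/dx[- \frac{4 \log{\left(\frac{3 x^{2}}{2} + 1 \right)} - 5 \sin{\left(\frac{x^{2}}{2} + 3 x + \frac{5}{2} \right)} + 3}{3}] = \frac{15 x^{3} \cos{\left(\frac{x^{2}}{2} + 3 x + \frac{5}{2} \right)} + 45 x^{2} \cos{\left(\frac{x^{2}}{2} + 3 x + \frac{5}{2} \right)} + 10 x \cos{\left(\frac{x^{2}}{2} + 3 x + \frac{5}{2} \right)} - 24 x + 30 \cos{\left(\frac{x^{2}}{2} + 3 x + \frac{5}{2} \right)}}{9 x^{2} + 6}, which equals G'(x).

G(x) = - \frac{4 \log{\left(\frac{3 x^{2}}{2} + 1 \right)} - 5 \sin{\left(\frac{x^{2}}{2} + 3 x + \frac{5}{2} \right)} + 3}{3}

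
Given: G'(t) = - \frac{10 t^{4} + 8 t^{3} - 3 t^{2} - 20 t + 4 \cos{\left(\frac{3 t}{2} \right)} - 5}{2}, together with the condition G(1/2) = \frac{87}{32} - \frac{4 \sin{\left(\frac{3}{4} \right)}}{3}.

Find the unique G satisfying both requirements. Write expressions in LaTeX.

G(t) = - \frac{12 t^{5} + 12 t^{4} - 6 t^{3} - 60 t^{2} - 30 t + 16 \sin{\left(\frac{3 t}{2} \right)} - 3}{12}

Check a candidate G(t) by differentiating: d/dt[G] must match the given G'(t).
A general antiderivative is - t^{5} - t^{4} + \frac{t^{3}}{2} + 5 t^{2} + \frac{5 t}{2} - \frac{4 \sin{\left(\frac{3 t}{2} \right)}}{3} - \frac{1}{4} + C.
The condition gives C = \frac{87}{32} - \frac{4 \sin{\left(\frac{3}{4} \right)}}{3} - (\frac{71}{32} - \frac{4 \sin{\left(\frac{3}{4} \right)}}{3}) = \frac{1}{2}.
So G(t) = - \frac{12 t^{5} + 12 t^{4} - 6 t^{3} - 60 t^{2} - 30 t + 16 \sin{\left(\frac{3 t}{2} \right)} - 3}{12}.
Check: d/dt[- \frac{12 t^{5} + 12 t^{4} - 6 t^{3} - 60 t^{2} - 30 t + 16 \sin{\left(\frac{3 t}{2} \right)} - 3}{12}] = - 5 t^{4} - 4 t^{3} + \frac{3 t^{2}}{2} + 10 t - 2 \cos{\left(\frac{3 t}{2} \right)} + \frac{5}{2}, which equals G'(t).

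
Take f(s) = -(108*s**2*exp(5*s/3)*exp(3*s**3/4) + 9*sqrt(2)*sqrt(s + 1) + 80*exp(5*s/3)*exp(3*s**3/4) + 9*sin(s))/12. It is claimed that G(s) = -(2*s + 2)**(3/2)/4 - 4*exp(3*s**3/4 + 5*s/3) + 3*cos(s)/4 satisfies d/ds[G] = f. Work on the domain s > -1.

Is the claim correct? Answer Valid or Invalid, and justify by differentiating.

Valid - differentiating G returns exactly f.

d/ds[G] = -9*s**2*exp(5*s/3)*exp(3*s**3/4) - 3*sqrt(2)*sqrt(s + 1)/4 - 20*exp(5*s/3)*exp(3*s**3/4)/3 - 3*sin(s)/4
This equals f(s) exactly, so the claim holds.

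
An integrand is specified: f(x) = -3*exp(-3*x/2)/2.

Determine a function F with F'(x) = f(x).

An antiderivative is F(x) = exp(-3*x/2).

Check any antiderivative F(x) by computing F'(x) and comparing it with f(x).
Check: d/dx[exp(-3*x/2)] = -3*exp(-3*x/2)/2 = f(x).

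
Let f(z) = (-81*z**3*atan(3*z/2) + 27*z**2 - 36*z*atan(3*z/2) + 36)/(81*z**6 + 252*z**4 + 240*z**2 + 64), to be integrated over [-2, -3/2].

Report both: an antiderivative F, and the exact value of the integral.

f has the shape u'v + uv' for u = 3/(4*(3*z**2/2 + 2)) and v = atan(3*z/2) — it is the derivative of the product u*v.
F(z) = 3*atan(3*z/2)/(6*z**2 + 8) is an antiderivative of f.
Check: d/dz[3*atan(3*z/2)/(6*z**2 + 8)] = (-81*z**3*atan(3*z/2) + 27*z**2 - 36*z*atan(3*z/2) + 36)/(81*z**6 + 252*z**4 + 240*z**2 + 64) = f(z).
F(-3/2) = -6*atan(9/4)/43; F(-2) = -3*atan(3)/32.
Integral = F(-3/2) - F(-2) = -6*atan(9/4)/43 + 3*atan(3)/32.

Antiderivative: F(z) = 3*atan(3*z/2)/(6*z**2 + 8); value = -6*atan(9/4)/43 + 3*atan(3)/32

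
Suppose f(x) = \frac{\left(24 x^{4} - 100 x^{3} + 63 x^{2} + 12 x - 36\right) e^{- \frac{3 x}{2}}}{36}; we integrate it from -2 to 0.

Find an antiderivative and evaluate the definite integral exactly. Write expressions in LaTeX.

f has the shape u'v + uv' for u = - \frac{4 x^{4}}{9} + \frac{2 x^{3}}{3} + \frac{x^{2}}{6} + \frac{2}{3} and v = e^{- \frac{3 x}{2}} — it is the derivative of the product u*v.
F(x) = \frac{\left(- 8 x^{4} + 12 x^{3} + 3 x^{2} + 12\right) e^{- \frac{3 x}{2}}}{18} is an antiderivative of f.
Check: d/dx[\frac{\left(- 8 x^{4} + 12 x^{3} + 3 x^{2} + 12\right) e^{- \frac{3 x}{2}}}{18}] = \frac{\left(24 x^{4} - 100 x^{3} + 63 x^{2} + 12 x - 36\right) e^{- \frac{3 x}{2}}}{36} = f(x).
F(0) = \frac{2}{3}; F(-2) = - \frac{100 e^{3}}{9}.
Integral = F(0) - F(-2) = \frac{2}{3} + \frac{100 e^{3}}{9}.

Antiderivative: F(x) = \frac{\left(- 8 x^{4} + 12 x^{3} + 3 x^{2} + 12\right) e^{- \frac{3 x}{2}}}{18}; value = \frac{2}{3} + \frac{100 e^{3}}{9}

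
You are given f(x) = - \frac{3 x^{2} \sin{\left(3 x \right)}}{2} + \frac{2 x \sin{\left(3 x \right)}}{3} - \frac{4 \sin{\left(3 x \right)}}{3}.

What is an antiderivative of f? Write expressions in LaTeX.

The integrand splits into summands that can be handled one at a time.
Check: d/dx[\frac{x^{2} \cos{\left(3 x \right)}}{2} - \frac{x \sin{\left(3 x \right)}}{3} - \frac{2 x \cos{\left(3 x \right)}}{9} + \frac{2 \sin{\left(3 x \right)}}{27} + \frac{\cos{\left(3 x \right)}}{3}] = - \frac{3 x^{2} \sin{\left(3 x \right)}}{2} + \frac{2 x \sin{\left(3 x \right)}}{3} - \frac{4 \sin{\left(3 x \right)}}{3} = f(x).

An antiderivative is F(x) = \frac{x^{2} \cos{\left(3 x \right)}}{2} - \frac{x \sin{\left(3 x \right)}}{3} - \frac{2 x \cos{\left(3 x \right)}}{9} + \frac{2 \sin{\left(3 x \right)}}{27} + \frac{\cos{\left(3 x \right)}}{3}.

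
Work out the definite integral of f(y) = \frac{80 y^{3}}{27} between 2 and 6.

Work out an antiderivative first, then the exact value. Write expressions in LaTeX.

Since d/dy undoes antidifferentiation here, F'(y) = f(y) is required of F(y).
F(y) = \frac{20 y^{4}}{27} is an antiderivative of f.
Check: d/dy[\frac{20 y^{4}}{27}] = \frac{80 y^{3}}{27} = f(y).
F(6) = 960; F(2) = \frac{320}{27}.
Integral = F(6) - F(2) = \frac{25600}{27}.

Antiderivative: F(y) = \frac{20 y^{4}}{27}; value = \frac{25600}{27}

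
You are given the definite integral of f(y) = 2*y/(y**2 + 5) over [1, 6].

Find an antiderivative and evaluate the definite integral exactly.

Antiderivative: F(y) = log(y**2 + 5); value = -log(6) + log(41)

f matches the chain-rule pattern g'(h)*h' with inner function h(y) = y**2 + 5; substituting u = h(y) collapses the integral.
F(y) = log(y**2 + 5) is an antiderivative of f.
Check: d/dy[log(y**2 + 5)] = 2*y/(y**2 + 5) = f(y).
F(6) = log(41); F(1) = log(6).
Integral = F(6) - F(1) = -log(6) + log(41).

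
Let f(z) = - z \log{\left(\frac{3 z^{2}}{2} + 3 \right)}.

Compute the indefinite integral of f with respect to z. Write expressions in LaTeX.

An antiderivative F(z) passes only if d/dz[F] lands on f(z) exactly.
Check: d/dz[- \frac{z^{2} \log{\left(\frac{3 z^{2}}{2} + 3 \right)}}{2} + \frac{z^{2}}{2} - \log{\left(z^{2} + 2 \right)}] = - z \log{\left(\frac{z^{2}}{2} + 1 \right)} - z \log{\left(3 \right)}, which equals f(z).

F(z) = - \frac{z^{2} \log{\left(\frac{3 z^{2}}{2} + 3 \right)}}{2} + \frac{z^{2}}{2} - \log{\left(z^{2} + 2 \right)} + C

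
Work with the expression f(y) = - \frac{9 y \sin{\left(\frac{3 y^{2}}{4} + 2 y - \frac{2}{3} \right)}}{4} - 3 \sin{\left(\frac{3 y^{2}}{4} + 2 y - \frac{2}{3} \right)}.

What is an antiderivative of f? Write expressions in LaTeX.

An antiderivative is F(y) = \frac{3 \cos{\left(\frac{3 y^{2}}{4} + 2 y - \frac{2}{3} \right)}}{2}.

f matches the chain-rule pattern g'(h)*h' with inner function h(y) = \frac{3 y^{2}}{4} + 2 y - \frac{2}{3}; substituting u = h(y) collapses the integral.
Check: d/dy[\frac{3 \cos{\left(\frac{3 y^{2}}{4} + 2 y - \frac{2}{3} \right)}}{2}] = - \frac{9 y \sin{\left(\frac{3 y^{2}}{4} + 2 y - \frac{2}{3} \right)}}{4} - 3 \sin{\left(\frac{3 y^{2}}{4} + 2 y - \frac{2}{3} \right)} = f(y).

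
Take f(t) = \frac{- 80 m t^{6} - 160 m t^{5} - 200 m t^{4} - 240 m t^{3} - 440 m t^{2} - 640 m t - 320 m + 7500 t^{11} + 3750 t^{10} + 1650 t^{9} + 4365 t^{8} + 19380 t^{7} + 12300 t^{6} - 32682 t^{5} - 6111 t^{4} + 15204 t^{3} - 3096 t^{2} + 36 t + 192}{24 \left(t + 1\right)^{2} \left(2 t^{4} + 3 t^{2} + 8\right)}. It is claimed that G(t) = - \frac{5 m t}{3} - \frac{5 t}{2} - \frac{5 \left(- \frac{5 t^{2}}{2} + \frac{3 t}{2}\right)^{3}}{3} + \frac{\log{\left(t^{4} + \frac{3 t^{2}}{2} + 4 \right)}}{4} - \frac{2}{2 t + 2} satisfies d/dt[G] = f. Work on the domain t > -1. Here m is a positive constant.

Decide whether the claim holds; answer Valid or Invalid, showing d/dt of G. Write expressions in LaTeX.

Invalid: d/dt[G] - f = - \frac{5}{2}, which is not 0.

d/dt[G] = \frac{- 80 m t^{6} - 160 m t^{5} - 200 m t^{4} - 240 m t^{3} - 440 m t^{2} - 640 m t - 320 m + 7500 t^{11} + 3750 t^{10} + 1650 t^{9} + 4365 t^{8} + 19380 t^{7} + 12180 t^{6} - 32922 t^{5} - 6411 t^{4} + 14844 t^{3} - 3756 t^{2} - 924 t - 288}{48 t^{6} + 96 t^{5} + 120 t^{4} + 144 t^{3} + 264 t^{2} + 384 t + 192}
d/dt[G] - f(t) = - \frac{5}{2} != 0.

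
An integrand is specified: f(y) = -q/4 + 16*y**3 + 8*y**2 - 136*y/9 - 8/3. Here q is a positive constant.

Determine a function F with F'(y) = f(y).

An antiderivative is F(y) = -q*y/4 + (2*y**2 + 2*y/3 - 2)**2.

The integrand splits into summands that can be handled one at a time.
Check: d/dy[-q*y/4 + (2*y**2 + 2*y/3 - 2)**2] = -q/4 + 16*y**3 + 8*y**2 - 136*y/9 - 8/3 = f(y).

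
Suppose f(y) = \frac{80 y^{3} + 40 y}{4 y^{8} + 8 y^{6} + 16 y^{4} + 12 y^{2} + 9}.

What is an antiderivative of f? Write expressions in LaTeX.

An antiderivative is F(y) = - \frac{5}{y^{4} + y^{2} + \frac{3}{2}}.

f matches the chain-rule pattern g'(h)*h' with inner function h(y) = y^{4} + y^{2} + \frac{3}{2}; substituting u = h(y) collapses the integral.
Check: d/dy[- \frac{5}{y^{4} + y^{2} + \frac{3}{2}}] = \frac{80 y^{3} + 40 y}{4 y^{8} + 8 y^{6} + 16 y^{4} + 12 y^{2} + 9} = f(y).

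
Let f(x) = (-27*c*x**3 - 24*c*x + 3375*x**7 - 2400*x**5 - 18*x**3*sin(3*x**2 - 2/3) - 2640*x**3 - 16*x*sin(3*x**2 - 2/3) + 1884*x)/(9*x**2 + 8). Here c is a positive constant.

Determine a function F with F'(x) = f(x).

An antiderivative is F(x) = -3*c*x**2/2 + 125*x**6/2 - 150*x**4 + 120*x**2 - 2*log(3*x**2/2 + 4/3) + cos(3*x**2 - 2/3)/3.

An antiderivative F(x) passes only if d/dx[F] lands on f(x) exactly.
Check: d/dx[-3*c*x**2/2 + 125*x**6/2 - 150*x**4 + 120*x**2 - 2*log(3*x**2/2 + 4/3) + cos(3*x**2 - 2/3)/3] = (-27*c*x**3 - 24*c*x + 3375*x**7 - 2400*x**5 - 18*x**3*sin(3*x**2 - 2/3) - 2640*x**3 - 16*x*sin(3*x**2 - 2/3) + 1884*x)/(9*x**2 + 8) = f(x).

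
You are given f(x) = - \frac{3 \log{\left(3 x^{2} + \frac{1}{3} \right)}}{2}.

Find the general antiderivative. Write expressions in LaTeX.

A candidate is checked by its d/dx: the result must match f(x).
Check: d/dx[\frac{- 3 x \log{\left(3 x^{2} + \frac{1}{3} \right)} + 6 x - 2 \operatorname{atan}{\left(3 x \right)}}{2}] = - \frac{3 \log{\left(3 x^{2} + \frac{1}{3} \right)}}{2} = f(x).

F(x) = \frac{- 3 x \log{\left(3 x^{2} + \frac{1}{3} \right)} + 6 x - 2 \operatorname{atan}{\left(3 x \right)}}{2} + C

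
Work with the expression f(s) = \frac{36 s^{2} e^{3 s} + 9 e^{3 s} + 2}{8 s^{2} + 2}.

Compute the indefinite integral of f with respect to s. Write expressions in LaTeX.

For F(s) to be correct the identity F'(s) - f(s) = 0 must hold.
Check: d/ds[\frac{3 e^{3 s}}{2} + \frac{\operatorname{atan}{\left(2 s \right)}}{2}] = \frac{36 s^{2} e^{3 s} + 9 e^{3 s} + 2}{8 s^{2} + 2} = f(s).

F(s) = \frac{3 e^{3 s}}{2} + \frac{\operatorname{atan}{\left(2 s \right)}}{2} + C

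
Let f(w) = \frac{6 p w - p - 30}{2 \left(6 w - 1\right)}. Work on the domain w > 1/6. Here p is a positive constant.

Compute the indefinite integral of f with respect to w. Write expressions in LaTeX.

For F(w) to be correct the identity F'(w) - f(w) = 0 must hold.
Check: d/dw[\frac{p w}{2} - \frac{5 \log{\left(3 w - \frac{1}{2} \right)}}{2}] = \frac{6 p w - p - 30}{12 w - 2}, which equals f(w).

F(w) = \frac{p w}{2} - \frac{5 \log{\left(3 w - \frac{1}{2} \right)}}{2} + C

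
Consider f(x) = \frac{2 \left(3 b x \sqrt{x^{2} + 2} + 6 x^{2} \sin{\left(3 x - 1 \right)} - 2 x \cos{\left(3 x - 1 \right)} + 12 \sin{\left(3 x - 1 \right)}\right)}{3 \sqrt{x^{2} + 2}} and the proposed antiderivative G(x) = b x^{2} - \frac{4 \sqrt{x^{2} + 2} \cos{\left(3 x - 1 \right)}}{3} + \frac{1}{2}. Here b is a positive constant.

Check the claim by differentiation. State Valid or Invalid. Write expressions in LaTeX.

d/dx[G] = \frac{6 b x \sqrt{x^{2} + 2} + 12 x^{2} \sin{\left(3 x - 1 \right)} - 4 x \cos{\left(3 x - 1 \right)} + 24 \sin{\left(3 x - 1 \right)}}{3 \sqrt{x^{2} + 2}}
This equals f(x) exactly, so the claim holds.

Valid. The derivative of G reproduces f.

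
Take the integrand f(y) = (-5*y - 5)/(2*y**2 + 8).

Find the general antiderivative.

F(y) = -5*(log(y**2 + 4) + atan(y/2))/4 + C

Check any antiderivative F(y) by computing F'(y) and comparing it with f(y).
Check: d/dy[-5*(log(y**2 + 4) + atan(y/2))/4] = (-5*y - 5)/(2*y**2 + 8) = f(y).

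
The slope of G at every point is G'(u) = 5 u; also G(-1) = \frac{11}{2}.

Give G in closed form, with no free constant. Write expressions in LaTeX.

For G(u) to be correct, d/du[G] must agree with the stated G'(u) identically.
A general antiderivative is \frac{5 u^{2}}{2} + 3 + C.
The condition gives C = \frac{11}{2} - (\frac{11}{2}) = 0.
So G(u) = \frac{5 u^{2}}{2} + 3.
Check: d/du[\frac{5 u^{2}}{2} + 3] = 5 u = G'(u).

G(u) = \frac{5 u^{2}}{2} + 3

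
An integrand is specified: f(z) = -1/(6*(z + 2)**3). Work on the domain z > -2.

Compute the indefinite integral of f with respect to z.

Differentiate the proposed F(z) back; it has to land on f(z) exactly.
Check: d/dz[1/(12*(z + 2)**2)] = -1/(6*z**3 + 36*z**2 + 72*z + 48), which equals f(z).

F(z) = 1/(12*(z + 2)**2) + C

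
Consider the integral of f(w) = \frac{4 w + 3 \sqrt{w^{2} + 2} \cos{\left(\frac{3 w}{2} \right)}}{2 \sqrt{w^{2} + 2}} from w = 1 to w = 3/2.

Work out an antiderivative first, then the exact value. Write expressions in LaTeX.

An antiderivative F(w) passes only if d/dw[F] lands on f(w) exactly.
F(w) = 2 \sqrt{w^{2} + 2} + \sin{\left(\frac{3 w}{2} \right)} is an antiderivative of f.
Check: d/dw[2 \sqrt{w^{2} + 2} + \sin{\left(\frac{3 w}{2} \right)}] = \frac{4 w + 3 \sqrt{w^{2} + 2} \cos{\left(\frac{3 w}{2} \right)}}{2 \sqrt{w^{2} + 2}} = f(w).
F(3/2) = \sin{\left(\frac{9}{4} \right)} + \sqrt{17}; F(1) = \sin{\left(\frac{3}{2} \right)} + 2 \sqrt{3}.
Integral = F(3/2) - F(1) = - 2 \sqrt{3} - \sin{\left(\frac{3}{2} \right)} + \sin{\left(\frac{9}{4} \right)} + \sqrt{17}.

Antiderivative: F(w) = 2 \sqrt{w^{2} + 2} + \sin{\left(\frac{3 w}{2} \right)}; value = - 2 \sqrt{3} - \sin{\left(\frac{3}{2} \right)} + \sin{\left(\frac{9}{4} \right)} + \sqrt{17}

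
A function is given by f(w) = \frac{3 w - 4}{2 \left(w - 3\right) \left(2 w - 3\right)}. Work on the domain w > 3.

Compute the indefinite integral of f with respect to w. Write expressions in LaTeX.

The denominator factors as 2 \left(w - 3\right) \left(2 w - 3\right); partial fractions split f into directly integrable pieces: - \frac{1}{6 \left(2 w - 3\right)} + \frac{5}{6 \left(w - 3\right)}.
Check: d/dw[\frac{5 \log{\left(w - 3 \right)}}{6} - \frac{\log{\left(w - \frac{3}{2} \right)}}{12}] = \frac{3 w - 4}{4 w^{2} - 18 w + 18}, which equals f(w).

F(w) = \frac{5 \log{\left(w - 3 \right)}}{6} - \frac{\log{\left(w - \frac{3}{2} \right)}}{12} + C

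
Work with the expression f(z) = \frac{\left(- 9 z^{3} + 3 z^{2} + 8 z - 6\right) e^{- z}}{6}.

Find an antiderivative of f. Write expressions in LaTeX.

An antiderivative is F(z) = \frac{\left(9 z^{3} + 24 z^{2} + 40 z + 46\right) e^{- z}}{6}.

f has the shape u'v + uv' for u = \frac{3 z^{3}}{2} + 4 z^{2} + \frac{20 z}{3} + \frac{23}{3} and v = e^{- z} — it is the derivative of the product u*v.
Check: d/dz[\frac{\left(9 z^{3} + 24 z^{2} + 40 z + 46\right) e^{- z}}{6}] = \frac{\left(- 9 z^{3} + 3 z^{2} + 8 z - 6\right) e^{- z}}{6} = f(z).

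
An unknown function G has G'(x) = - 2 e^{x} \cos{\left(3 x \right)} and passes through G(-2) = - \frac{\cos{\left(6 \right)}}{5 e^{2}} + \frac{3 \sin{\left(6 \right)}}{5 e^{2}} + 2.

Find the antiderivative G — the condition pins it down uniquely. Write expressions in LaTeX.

A candidate passes only if d/dx[G] lands on the given G'(x) exactly.
A general antiderivative is - \frac{3 e^{x} \sin{\left(3 x \right)}}{5} - \frac{e^{x} \cos{\left(3 x \right)}}{5} + C.
The condition gives C = - \frac{\cos{\left(6 \right)}}{5 e^{2}} + \frac{3 \sin{\left(6 \right)}}{5 e^{2}} + 2 - (- \frac{\cos{\left(6 \right)}}{5 e^{2}} + \frac{3 \sin{\left(6 \right)}}{5 e^{2}}) = 2.
So G(x) = - \frac{3 e^{x} \sin{\left(3 x \right)} + e^{x} \cos{\left(3 x \right)} - 10}{5}.
Check: d/dx[- \frac{3 e^{x} \sin{\left(3 x \right)} + e^{x} \cos{\left(3 x \right)} - 10}{5}] = - 2 e^{x} \cos{\left(3 x \right)} = G'(x).

G(x) = - \frac{3 e^{x} \sin{\left(3 x \right)} + e^{x} \cos{\left(3 x \right)} - 10}{5}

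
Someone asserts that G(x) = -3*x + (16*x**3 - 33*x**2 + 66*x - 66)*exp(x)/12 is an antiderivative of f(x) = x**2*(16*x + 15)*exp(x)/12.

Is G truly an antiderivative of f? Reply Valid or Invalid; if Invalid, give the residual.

d/dx[G] = 4*x**3*exp(x)/3 + 5*x**2*exp(x)/4 - 3
d/dx[G] - f(x) = -3 != 0.

Invalid: d/dx[G] - f = -3, which is not 0.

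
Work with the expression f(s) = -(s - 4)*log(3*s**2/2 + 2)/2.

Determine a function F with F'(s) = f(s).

Check any antiderivative F(s) by computing F'(s) and comparing it with f(s).
Check: d/ds[s**2/4 - 4*s + (-s**2/4 + 2*s)*log(3*s**2/2 + 2) - log(s**2 + 4/3)/3 + 8*sqrt(3)*atan(sqrt(3)*s/2)/3] = -s*log(3*s**2/2 + 2)/2 + 2*log(3*s**2/2 + 2), which equals f(s).

An antiderivative is F(s) = s**2/4 - 4*s + (-s**2/4 + 2*s)*log(3*s**2/2 + 2) - log(s**2 + 4/3)/3 + 8*sqrt(3)*atan(sqrt(3)*s/2)/3.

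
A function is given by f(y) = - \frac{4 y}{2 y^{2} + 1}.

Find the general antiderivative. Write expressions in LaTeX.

F(y) = - \log{\left(y^{2} + \frac{1}{2} \right)} + C

f matches the chain-rule pattern g'(h)*h' with inner function h(y) = y^{2} + \frac{1}{2}; substituting u = h(y) collapses the integral.
Check: d/dy[- \log{\left(y^{2} + \frac{1}{2} \right)}] = - \frac{4 y}{2 y^{2} + 1} = f(y).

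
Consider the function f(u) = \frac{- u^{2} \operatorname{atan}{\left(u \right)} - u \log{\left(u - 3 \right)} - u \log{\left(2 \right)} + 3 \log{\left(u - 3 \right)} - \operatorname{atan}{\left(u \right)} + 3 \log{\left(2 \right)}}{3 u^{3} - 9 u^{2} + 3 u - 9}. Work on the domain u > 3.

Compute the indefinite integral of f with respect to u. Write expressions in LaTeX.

F(u) = - \frac{\log{\left(2 u - 6 \right)} \operatorname{atan}{\left(u \right)}}{3} + C

f has the shape v'r + vr' for v = - \frac{\operatorname{atan}{\left(u \right)}}{3} and r = \log{\left(2 u - 6 \right)} — it is the derivative of the product v*r.
Check: d/du[- \frac{\log{\left(2 u - 6 \right)} \operatorname{atan}{\left(u \right)}}{3}] = \frac{- u^{2} \operatorname{atan}{\left(u \right)} - u \log{\left(u - 3 \right)} - u \log{\left(2 \right)} + 3 \log{\left(u - 3 \right)} - \operatorname{atan}{\left(u \right)} + 3 \log{\left(2 \right)}}{3 u^{3} - 9 u^{2} + 3 u - 9} = f(u).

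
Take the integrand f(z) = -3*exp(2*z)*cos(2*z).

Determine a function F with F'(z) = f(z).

An antiderivative is F(z) = -3*exp(2*z)*sin(2*z)/4 - 3*exp(2*z)*cos(2*z)/4.

Differentiate the proposed F(z) back; it has to land on f(z) exactly.
Check: d/dz[-3*exp(2*z)*sin(2*z)/4 - 3*exp(2*z)*cos(2*z)/4] = -3*exp(2*z)*cos(2*z) = f(z).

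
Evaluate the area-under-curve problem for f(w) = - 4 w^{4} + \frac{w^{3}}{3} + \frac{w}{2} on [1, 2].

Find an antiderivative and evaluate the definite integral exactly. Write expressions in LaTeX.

Antiderivative: F(w) = - \frac{4 w^{5}}{5} + \frac{w^{4}}{12} + \frac{w^{2}}{4}; value = - \frac{114}{5}

Integrate term by term and add the pieces.
F(w) = - \frac{4 w^{5}}{5} + \frac{w^{4}}{12} + \frac{w^{2}}{4} is an antiderivative of f.
Check: d/dw[- \frac{4 w^{5}}{5} + \frac{w^{4}}{12} + \frac{w^{2}}{4}] = - 4 w^{4} + \frac{w^{3}}{3} + \frac{w}{2} = f(w).
F(2) = - \frac{349}{15}; F(1) = - \frac{7}{15}.
Integral = F(2) - F(1) = - \frac{114}{5}.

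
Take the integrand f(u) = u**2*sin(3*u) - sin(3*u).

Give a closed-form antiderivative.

An antiderivative is F(u) = -u**2*cos(3*u)/3 + 2*u*sin(3*u)/9 + 11*cos(3*u)/27.

The integrand splits into summands that can be handled one at a time.
Check: d/du[-u**2*cos(3*u)/3 + 2*u*sin(3*u)/9 + 11*cos(3*u)/27] = u**2*sin(3*u) - sin(3*u) = f(u).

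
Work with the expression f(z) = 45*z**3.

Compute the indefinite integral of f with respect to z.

F(z) = 45*z**4/4 + C

For F(z) to be correct the identity F'(z) - f(z) = 0 must hold.
Check: d/dz[45*z**4/4] = 45*z**3 = f(z).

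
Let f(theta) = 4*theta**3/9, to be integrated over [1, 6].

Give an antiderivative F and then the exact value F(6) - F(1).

Recover f(theta) by differentiating a candidate F(theta); any mismatch rules it out.
F(theta) = theta**4/9 is an antiderivative of f.
Check: d/dtheta[theta**4/9] = 4*theta**3/9 = f(theta).
F(6) = 144; F(1) = 1/9.
Integral = F(6) - F(1) = 1295/9.

Antiderivative: F(theta) = theta**4/9; value = 1295/9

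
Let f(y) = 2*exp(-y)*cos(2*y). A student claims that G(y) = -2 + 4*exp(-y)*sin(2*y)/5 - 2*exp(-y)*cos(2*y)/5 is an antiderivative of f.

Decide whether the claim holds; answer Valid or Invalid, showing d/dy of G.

Valid. The derivative of G reproduces f.

d/dy[G] = 2*exp(-y)*cos(2*y)
This equals f(y) exactly, so the claim holds.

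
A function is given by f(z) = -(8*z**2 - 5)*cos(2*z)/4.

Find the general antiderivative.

An antiderivative F(z) passes only if d/dz[F] lands on f(z) exactly.
Check: d/dz[-z**2*sin(2*z) - z*cos(2*z) + 9*sin(2*z)/8] = -2*z**2*cos(2*z) + 5*cos(2*z)/4, which equals f(z).

F(z) = -z**2*sin(2*z) - z*cos(2*z) + 9*sin(2*z)/8 + C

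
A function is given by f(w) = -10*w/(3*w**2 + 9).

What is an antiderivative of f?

f matches the chain-rule pattern g'(h)*h' with inner function h(w) = 2*w**2 + 6; substituting u = h(w) collapses the integral.
Check: d/dw[-5*log(2*w**2 + 6)/3] = -10*w/(3*w**2 + 9) = f(w).

An antiderivative is F(w) = -5*log(2*w**2 + 6)/3.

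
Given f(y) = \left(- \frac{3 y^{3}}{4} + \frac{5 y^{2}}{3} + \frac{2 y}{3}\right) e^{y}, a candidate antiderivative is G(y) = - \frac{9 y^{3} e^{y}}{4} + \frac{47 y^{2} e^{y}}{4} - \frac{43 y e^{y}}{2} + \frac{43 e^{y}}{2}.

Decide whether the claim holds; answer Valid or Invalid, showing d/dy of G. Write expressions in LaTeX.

d/dy[G] = - \frac{9 y^{3} e^{y}}{4} + 5 y^{2} e^{y} + 2 y e^{y}
d/dy[G] - f(y) = - \frac{3 y^{3} e^{y}}{2} + \frac{10 y^{2} e^{y}}{3} + \frac{4 y e^{y}}{3} != 0.

Invalid: d/dy[G] - f = - \frac{3 y^{3} e^{y}}{2} + \frac{10 y^{2} e^{y}}{3} + \frac{4 y e^{y}}{3}, which is not 0.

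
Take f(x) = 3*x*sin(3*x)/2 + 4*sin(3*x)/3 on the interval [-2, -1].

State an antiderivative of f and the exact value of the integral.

Antiderivative: F(x) = -(9*x*cos(3*x) - 3*sin(3*x) + 8*cos(3*x))/18; value = -5*cos(6)/9 + cos(3)/18 + sin(6)/6 - sin(3)/6

The integrand splits into summands that can be handled one at a time.
F(x) = -(9*x*cos(3*x) - 3*sin(3*x) + 8*cos(3*x))/18 is an antiderivative of f.
Check: d/dx[-(9*x*cos(3*x) - 3*sin(3*x) + 8*cos(3*x))/18] = 3*x*sin(3*x)/2 + 4*sin(3*x)/3 = f(x).
F(-1) = cos(3)/18 - sin(3)/6; F(-2) = -sin(6)/6 + 5*cos(6)/9.
Integral = F(-1) - F(-2) = -5*cos(6)/9 + cos(3)/18 + sin(6)/6 - sin(3)/6.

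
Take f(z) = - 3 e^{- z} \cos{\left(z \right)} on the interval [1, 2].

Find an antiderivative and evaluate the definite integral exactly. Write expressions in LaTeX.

Antiderivative: F(z) = \frac{3 \left(- \sin{\left(z \right)} + \cos{\left(z \right)}\right) e^{- z}}{2}; value = - \frac{3 \cos{\left(1 \right)}}{2 e} - \frac{3 \sin{\left(2 \right)}}{2 e^{2}} + \frac{3 \cos{\left(2 \right)}}{2 e^{2}} + \frac{3 \sin{\left(1 \right)}}{2 e}

For F(z) to be correct the identity F'(z) - f(z) = 0 must hold.
F(z) = \frac{3 \left(- \sin{\left(z \right)} + \cos{\left(z \right)}\right) e^{- z}}{2} is an antiderivative of f.
Check: d/dz[\frac{3 \left(- \sin{\left(z \right)} + \cos{\left(z \right)}\right) e^{- z}}{2}] = - 3 e^{- z} \cos{\left(z \right)} = f(z).
F(2) = - \frac{3 \sin{\left(2 \right)}}{2 e^{2}} + \frac{3 \cos{\left(2 \right)}}{2 e^{2}}; F(1) = - \frac{3 \sin{\left(1 \right)}}{2 e} + \frac{3 \cos{\left(1 \right)}}{2 e}.
Integral = F(2) - F(1) = - \frac{3 \cos{\left(1 \right)}}{2 e} - \frac{3 \sin{\left(2 \right)}}{2 e^{2}} + \frac{3 \cos{\left(2 \right)}}{2 e^{2}} + \frac{3 \sin{\left(1 \right)}}{2 e}.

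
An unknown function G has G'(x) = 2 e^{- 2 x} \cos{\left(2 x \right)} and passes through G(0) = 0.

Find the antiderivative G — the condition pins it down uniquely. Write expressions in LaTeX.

A candidate passes only if d/dx[G] lands on the given G'(x) exactly.
A general antiderivative is \frac{e^{- 2 x} \sin{\left(2 x \right)}}{2} - \frac{e^{- 2 x} \cos{\left(2 x \right)}}{2} + C.
The condition gives C = 0 - (- \frac{1}{2}) = \frac{1}{2}.
So G(x) = \frac{1}{2} + \frac{e^{- 2 x} \sin{\left(2 x \right)}}{2} - \frac{e^{- 2 x} \cos{\left(2 x \right)}}{2}.
Check: d/dx[\frac{1}{2} + \frac{e^{- 2 x} \sin{\left(2 x \right)}}{2} - \frac{e^{- 2 x} \cos{\left(2 x \right)}}{2}] = 2 e^{- 2 x} \cos{\left(2 x \right)} = G'(x).

G(x) = \frac{1}{2} + \frac{e^{- 2 x} \sin{\left(2 x \right)}}{2} - \frac{e^{- 2 x} \cos{\left(2 x \right)}}{2}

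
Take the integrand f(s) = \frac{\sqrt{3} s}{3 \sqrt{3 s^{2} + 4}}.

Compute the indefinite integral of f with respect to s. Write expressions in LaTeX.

The substitution u = s^{2} + \frac{4}{3} works: f is exactly (dF/du)*(du/ds) for that inner function.
Check: d/ds[\frac{\sqrt{3} \sqrt{3 s^{2} + 4}}{9}] = \frac{\sqrt{3} s}{3 \sqrt{3 s^{2} + 4}} = f(s).

F(s) = \frac{\sqrt{3} \sqrt{3 s^{2} + 4}}{9} + C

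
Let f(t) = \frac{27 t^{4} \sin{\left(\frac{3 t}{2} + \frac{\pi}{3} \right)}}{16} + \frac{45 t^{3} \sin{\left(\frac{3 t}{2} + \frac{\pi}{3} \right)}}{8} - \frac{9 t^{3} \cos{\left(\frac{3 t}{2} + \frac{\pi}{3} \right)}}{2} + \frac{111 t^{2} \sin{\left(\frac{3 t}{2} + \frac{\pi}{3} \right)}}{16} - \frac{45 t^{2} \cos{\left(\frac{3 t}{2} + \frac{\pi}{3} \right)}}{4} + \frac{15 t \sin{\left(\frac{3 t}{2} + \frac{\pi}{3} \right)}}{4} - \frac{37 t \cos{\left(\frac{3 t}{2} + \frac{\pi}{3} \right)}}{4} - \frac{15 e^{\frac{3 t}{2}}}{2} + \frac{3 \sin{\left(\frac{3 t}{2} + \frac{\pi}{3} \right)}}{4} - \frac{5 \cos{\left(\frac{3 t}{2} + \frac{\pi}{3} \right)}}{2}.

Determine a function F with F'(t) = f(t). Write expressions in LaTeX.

An antiderivative is F(t) = - \frac{9 t^{4} \cos{\left(\frac{3 t}{2} + \frac{\pi}{3} \right)} + 30 t^{3} \cos{\left(\frac{3 t}{2} + \frac{\pi}{3} \right)} + 37 t^{2} \cos{\left(\frac{3 t}{2} + \frac{\pi}{3} \right)} + 20 t \cos{\left(\frac{3 t}{2} + \frac{\pi}{3} \right)} + 40 e^{\frac{3 t}{2}} + 4 \cos{\left(\frac{3 t}{2} + \frac{\pi}{3} \right)}}{8}.

Integrate term by term and add the pieces.
Check: d/dt[- \frac{9 t^{4} \cos{\left(\frac{3 t}{2} + \frac{\pi}{3} \right)} + 30 t^{3} \cos{\left(\frac{3 t}{2} + \frac{\pi}{3} \right)} + 37 t^{2} \cos{\left(\frac{3 t}{2} + \frac{\pi}{3} \right)} + 20 t \cos{\left(\frac{3 t}{2} + \frac{\pi}{3} \right)} + 40 e^{\frac{3 t}{2}} + 4 \cos{\left(\frac{3 t}{2} + \frac{\pi}{3} \right)}}{8}] = \frac{27 t^{4} \sin{\left(\frac{3 t}{2} + \frac{\pi}{3} \right)}}{16} + \frac{45 t^{3} \sin{\left(\frac{3 t}{2} + \frac{\pi}{3} \right)}}{8} - \frac{9 t^{3} \cos{\left(\frac{3 t}{2} + \frac{\pi}{3} \right)}}{2} + \frac{111 t^{2} \sin{\left(\frac{3 t}{2} + \frac{\pi}{3} \right)}}{16} - \frac{45 t^{2} \cos{\left(\frac{3 t}{2} + \frac{\pi}{3} \right)}}{4} + \frac{15 t \sin{\left(\frac{3 t}{2} + \frac{\pi}{3} \right)}}{4} - \frac{37 t \cos{\left(\frac{3 t}{2} + \frac{\pi}{3} \right)}}{4} - \frac{15 e^{\frac{3 t}{2}}}{2} + \frac{3 \sin{\left(\frac{3 t}{2} + \frac{\pi}{3} \right)}}{4} - \frac{5 \cos{\left(\frac{3 t}{2} + \frac{\pi}{3} \right)}}{2} = f(t).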